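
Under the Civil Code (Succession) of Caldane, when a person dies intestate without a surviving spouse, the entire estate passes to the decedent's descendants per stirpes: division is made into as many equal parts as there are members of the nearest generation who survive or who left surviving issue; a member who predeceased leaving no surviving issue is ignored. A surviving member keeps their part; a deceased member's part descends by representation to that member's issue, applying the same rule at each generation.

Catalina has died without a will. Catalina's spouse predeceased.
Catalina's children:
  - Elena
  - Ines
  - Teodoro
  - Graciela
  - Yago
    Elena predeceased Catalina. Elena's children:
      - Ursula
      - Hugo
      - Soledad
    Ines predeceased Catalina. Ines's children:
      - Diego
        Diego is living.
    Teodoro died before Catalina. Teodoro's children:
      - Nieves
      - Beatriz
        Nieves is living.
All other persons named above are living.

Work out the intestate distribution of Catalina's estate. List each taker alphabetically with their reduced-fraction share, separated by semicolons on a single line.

There is no surviving spouse, so the entire estate passes to Catalina's descendants per stirpes.
The estate is divided into 5 equal shares of 1/5 among Elena, Ines, Teodoro, Graciela, Yago.
Elena predeceased; the 1/5 allotted to Elena's branch passes to Elena's issue by representation.
The 1/5 is divided into 3 equal shares of 1/15 among Ursula, Hugo, Soledad.
Ursula is living and takes 1/15.
Hugo is living and takes 1/15.
Soledad is living and takes 1/15.
Ines predeceased; the 1/5 allotted to Ines's branch passes to Ines's issue by representation.
Diego is the sole taker at this level and receives the full 1/5.
Teodoro predeceased; the 1/5 allotted to Teodoro's branch passes to Teodoro's issue by representation.
The 1/5 is divided into 2 equal shares of 1/10 among Nieves, Beatriz.
Nieves is living and takes 1/10.
Beatriz is living and takes 1/10.
Graciela is living and takes 1/5.
Yago is living and takes 1/5.

Beatriz 1/10; Diego 1/5; Graciela 1/5; Hugo 1/15; Nieves 1/10; Soledad 1/15; Ursula 1/15; Yago 1/5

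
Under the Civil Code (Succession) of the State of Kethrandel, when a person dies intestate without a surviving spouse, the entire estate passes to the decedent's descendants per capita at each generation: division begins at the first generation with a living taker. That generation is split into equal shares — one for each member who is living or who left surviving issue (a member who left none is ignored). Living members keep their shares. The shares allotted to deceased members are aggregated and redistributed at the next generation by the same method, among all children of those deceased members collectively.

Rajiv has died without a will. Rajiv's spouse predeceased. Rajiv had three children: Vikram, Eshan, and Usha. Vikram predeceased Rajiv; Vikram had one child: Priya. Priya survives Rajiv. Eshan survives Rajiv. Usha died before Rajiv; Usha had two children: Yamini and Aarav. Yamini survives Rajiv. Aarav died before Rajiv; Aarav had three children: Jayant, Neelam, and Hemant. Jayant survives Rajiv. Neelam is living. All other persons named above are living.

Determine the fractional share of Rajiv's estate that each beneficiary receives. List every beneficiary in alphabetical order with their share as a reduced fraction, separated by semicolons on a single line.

There is no surviving spouse, so the entire estate passes to Rajiv's descendants per capita at each generation.
At generation 1 (Vikram, Eshan, Usha) there are 3 shares of (1)/3 = 1/3 each.
Living: Eshan — each takes 1/3.
Deceased: Vikram and Usha. Their combined 2/3 is pooled and carried to generation 2.
At generation 2 (Priya, Yamini, Aarav) there are 3 shares of (2/3)/3 = 2/9 each.
Living: Priya and Yamini — each takes 2/9.
Deceased: Aarav. That 2/9 share is carried to generation 3.
At generation 3 (Jayant, Neelam, Hemant) there are 3 shares of (2/9)/3 = 2/27 each.
Living: Jayant, Neelam, and Hemant — each takes 2/27.

Eshan 1/3; Hemant 2/27; Jayant 2/27; Neelam 2/27; Priya 2/9; Yamini 2/9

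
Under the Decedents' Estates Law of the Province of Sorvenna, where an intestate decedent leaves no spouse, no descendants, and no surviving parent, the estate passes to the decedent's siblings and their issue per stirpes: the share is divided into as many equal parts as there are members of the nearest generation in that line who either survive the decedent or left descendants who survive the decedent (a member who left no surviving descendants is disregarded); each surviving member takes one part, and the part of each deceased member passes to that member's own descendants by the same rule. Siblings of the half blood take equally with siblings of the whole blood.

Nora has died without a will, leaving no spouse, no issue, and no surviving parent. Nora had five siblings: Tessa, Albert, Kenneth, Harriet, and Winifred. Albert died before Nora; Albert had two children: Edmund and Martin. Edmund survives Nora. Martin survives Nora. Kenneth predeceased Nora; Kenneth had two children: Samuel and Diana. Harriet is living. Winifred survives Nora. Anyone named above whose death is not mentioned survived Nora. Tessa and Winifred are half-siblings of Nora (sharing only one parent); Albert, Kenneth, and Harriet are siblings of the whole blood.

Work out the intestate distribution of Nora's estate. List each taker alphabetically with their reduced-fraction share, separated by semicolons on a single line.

No spouse, descendants, or parent survives, so the estate passes to Nora's siblings per stirpes.
Half-blood and whole-blood siblings take equally under the stated rule.
The estate is divided into 5 equal shares of 1/5 among Tessa, Albert, Kenneth, Harriet, Winifred.
Tessa is living and takes 1/5.
Albert predeceased; the 1/5 allotted to Albert's branch passes to Albert's issue by representation.
The 1/5 is divided into 2 equal shares of 1/10 among Edmund, Martin.
Edmund is living and takes 1/10.
Martin is living and takes 1/10.
Kenneth predeceased; the 1/5 allotted to Kenneth's branch passes to Kenneth's issue by representation.
The 1/5 is divided into 2 equal shares of 1/10 among Samuel, Diana.
Samuel is living and takes 1/10.
Diana is living and takes 1/10.
Harriet is living and takes 1/5.
Winifred is living and takes 1/5.

Diana 1/10; Edmund 1/10; Harriet 1/5; Martin 1/10; Samuel 1/10; Tessa 1/5; Winifred 1/5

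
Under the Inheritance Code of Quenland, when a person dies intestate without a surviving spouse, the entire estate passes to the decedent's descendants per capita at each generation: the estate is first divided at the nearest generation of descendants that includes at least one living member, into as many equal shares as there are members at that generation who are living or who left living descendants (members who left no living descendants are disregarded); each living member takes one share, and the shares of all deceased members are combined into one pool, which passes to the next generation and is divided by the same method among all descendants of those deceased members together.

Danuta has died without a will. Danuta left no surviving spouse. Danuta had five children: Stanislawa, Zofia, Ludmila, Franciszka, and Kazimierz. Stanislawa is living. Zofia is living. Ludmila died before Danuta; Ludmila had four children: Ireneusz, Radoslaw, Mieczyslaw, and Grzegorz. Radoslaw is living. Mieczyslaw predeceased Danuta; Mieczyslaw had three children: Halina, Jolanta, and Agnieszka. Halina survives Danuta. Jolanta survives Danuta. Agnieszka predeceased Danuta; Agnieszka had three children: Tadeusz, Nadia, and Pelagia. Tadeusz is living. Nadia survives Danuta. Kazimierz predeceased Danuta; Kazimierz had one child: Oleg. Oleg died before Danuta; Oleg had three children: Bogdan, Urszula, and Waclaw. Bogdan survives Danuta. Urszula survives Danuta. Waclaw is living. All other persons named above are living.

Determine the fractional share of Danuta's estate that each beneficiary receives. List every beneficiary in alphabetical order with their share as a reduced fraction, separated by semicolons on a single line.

There is no surviving spouse, so the entire estate passes to Danuta's descendants per capita at each generation.
At generation 1 (Stanislawa, Zofia, Ludmila, Franciszka, Kazimierz) there are 5 shares of (1)/5 = 1/5 each.
Living: Stanislawa, Zofia, and Franciszka — each takes 1/5.
Deceased: Ludmila and Kazimierz. Their combined 2/5 is pooled and carried to generation 2.
At generation 2 (Ireneusz, Radoslaw, Mieczyslaw, Grzegorz, Oleg) there are 5 shares of (2/5)/5 = 2/25 each.
Living: Ireneusz, Radoslaw, and Grzegorz — each takes 2/25.
Deceased: Mieczyslaw and Oleg. Their combined 4/25 is pooled and carried to generation 3.
At generation 3 (Halina, Jolanta, Agnieszka, Bogdan, Urszula, Waclaw) there are 6 shares of (4/25)/6 = 2/75 each.
Living: Halina, Jolanta, Bogdan, Urszula, and Waclaw — each takes 2/75.
Deceased: Agnieszka. That 2/75 share is carried to generation 4.
At generation 4 (Tadeusz, Nadia, Pelagia) there are 3 shares of (2/75)/3 = 2/225 each.
Living: Tadeusz, Nadia, and Pelagia — each takes 2/225.

Bogdan 2/75; Franciszka 1/5; Grzegorz 2/25; Halina 2/75; Ireneusz 2/25; Jolanta 2/75; Nadia 2/225; Pelagia 2/225; Radoslaw 2/25; Stanislawa 1/5; Tadeusz 2/225; Urszula 2/75; Waclaw 2/75; Zofia 1/5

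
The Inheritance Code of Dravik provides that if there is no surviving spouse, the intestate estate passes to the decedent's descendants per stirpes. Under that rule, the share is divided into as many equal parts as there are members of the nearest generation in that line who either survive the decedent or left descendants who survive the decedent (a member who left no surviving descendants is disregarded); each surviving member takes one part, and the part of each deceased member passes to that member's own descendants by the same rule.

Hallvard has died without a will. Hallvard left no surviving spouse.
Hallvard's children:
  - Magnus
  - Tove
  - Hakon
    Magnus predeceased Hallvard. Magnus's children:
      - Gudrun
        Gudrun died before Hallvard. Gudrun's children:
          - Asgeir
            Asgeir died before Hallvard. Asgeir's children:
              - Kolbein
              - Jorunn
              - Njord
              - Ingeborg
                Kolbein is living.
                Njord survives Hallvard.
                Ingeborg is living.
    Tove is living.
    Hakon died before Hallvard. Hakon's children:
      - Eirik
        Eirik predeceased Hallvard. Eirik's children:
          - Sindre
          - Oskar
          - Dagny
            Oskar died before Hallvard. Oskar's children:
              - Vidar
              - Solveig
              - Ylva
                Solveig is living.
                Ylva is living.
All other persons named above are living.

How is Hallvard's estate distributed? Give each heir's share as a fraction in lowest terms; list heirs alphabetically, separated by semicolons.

Dagny 1/9; Ingeborg 1/12; Jorunn 1/12; Kolbein 1/12; Njord 1/12; Sindre 1/9; Solveig 1/27; Tove 1/3; Vidar 1/27; Ylva 1/27

There is no surviving spouse, so the entire estate passes to Hallvard's descendants per stirpes.
The estate is divided into 3 equal shares of 1/3 among Magnus, Tove, Hakon.
Magnus predeceased; the 1/3 allotted to Magnus's branch passes to Magnus's issue by representation.
Gudrun's line is the sole branch at this level, so the full 1/3 passes to Gudrun's issue by representation.
Asgeir's line is the sole branch at this level, so the full 1/3 passes to Asgeir's issue by representation.
The 1/3 is divided into 4 equal shares of 1/12 among Kolbein, Jorunn, Njord, Ingeborg.
Kolbein is living and takes 1/12.
Jorunn is living and takes 1/12.
Njord is living and takes 1/12.
Ingeborg is living and takes 1/12.
Tove is living and takes 1/3.
Hakon predeceased; the 1/3 allotted to Hakon's branch passes to Hakon's issue by representation.
Eirik's line is the sole branch at this level, so the full 1/3 passes to Eirik's issue by representation.
The 1/3 is divided into 3 equal shares of 1/9 among Sindre, Oskar, Dagny.
Sindre is living and takes 1/9.
Oskar predeceased; the 1/9 allotted to Oskar's branch passes to Oskar's issue by representation.
The 1/9 is divided into 3 equal shares of 1/27 among Vidar, Solveig, Ylva.
Vidar is living and takes 1/27.
Solveig is living and takes 1/27.
Ylva is living and takes 1/27.
Dagny is living and takes 1/9.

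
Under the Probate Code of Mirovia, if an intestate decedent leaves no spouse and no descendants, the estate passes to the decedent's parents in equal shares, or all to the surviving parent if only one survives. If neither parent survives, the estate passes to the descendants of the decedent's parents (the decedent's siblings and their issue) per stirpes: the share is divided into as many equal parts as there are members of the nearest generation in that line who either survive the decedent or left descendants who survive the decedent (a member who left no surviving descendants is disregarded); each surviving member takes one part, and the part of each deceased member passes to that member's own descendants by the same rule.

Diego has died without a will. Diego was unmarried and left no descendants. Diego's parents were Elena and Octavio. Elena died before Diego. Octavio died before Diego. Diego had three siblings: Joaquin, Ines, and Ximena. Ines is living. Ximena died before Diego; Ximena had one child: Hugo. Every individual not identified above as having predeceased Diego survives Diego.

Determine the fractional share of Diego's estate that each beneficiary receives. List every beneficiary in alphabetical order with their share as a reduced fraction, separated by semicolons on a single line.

Hugo 1/3; Ines 1/3; Joaquin 1/3

Neither parent survives and there are no descendants, so the estate passes to Diego's siblings and their issue per stirpes.
The estate is divided into 3 equal shares of 1/3 among Joaquin, Ines, Ximena.
Joaquin is living and takes 1/3.
Ines is living and takes 1/3.
Ximena predeceased; the 1/3 allotted to Ximena's branch passes to Ximena's issue by representation.
Hugo is the sole taker at this level and receives the full 1/3.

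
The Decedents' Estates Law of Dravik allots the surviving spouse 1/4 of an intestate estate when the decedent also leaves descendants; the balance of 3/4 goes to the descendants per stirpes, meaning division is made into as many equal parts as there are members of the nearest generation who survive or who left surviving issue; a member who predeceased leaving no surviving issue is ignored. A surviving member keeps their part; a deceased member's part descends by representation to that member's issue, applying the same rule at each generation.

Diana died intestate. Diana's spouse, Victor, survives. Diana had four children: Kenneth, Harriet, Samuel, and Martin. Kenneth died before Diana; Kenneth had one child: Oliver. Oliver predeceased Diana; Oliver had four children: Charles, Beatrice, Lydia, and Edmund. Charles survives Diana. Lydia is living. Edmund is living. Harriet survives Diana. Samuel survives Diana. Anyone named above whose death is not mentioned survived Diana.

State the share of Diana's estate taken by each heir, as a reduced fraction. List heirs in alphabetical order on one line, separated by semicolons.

Beatrice 3/64; Charles 3/64; Edmund 3/64; Harriet 3/16; Lydia 3/64; Martin 3/16; Samuel 3/16; Victor 1/4

Victor, as surviving spouse, takes 1/4.
The remaining 3/4 passes to Diana's descendants per stirpes.
The 3/4 is divided into 4 equal shares of 3/16 among Kenneth, Harriet, Samuel, Martin.
Kenneth predeceased; the 3/16 allotted to Kenneth's branch passes to Kenneth's issue by representation.
Oliver's line is the sole branch at this level, so the full 3/16 passes to Oliver's issue by representation.
The 3/16 is divided into 4 equal shares of 3/64 among Charles, Beatrice, Lydia, Edmund.
Charles is living and takes 3/64.
Beatrice is living and takes 3/64.
Lydia is living and takes 3/64.
Edmund is living and takes 3/64.
Harriet is living and takes 3/16.
Samuel is living and takes 3/16.
Martin is living and takes 3/16.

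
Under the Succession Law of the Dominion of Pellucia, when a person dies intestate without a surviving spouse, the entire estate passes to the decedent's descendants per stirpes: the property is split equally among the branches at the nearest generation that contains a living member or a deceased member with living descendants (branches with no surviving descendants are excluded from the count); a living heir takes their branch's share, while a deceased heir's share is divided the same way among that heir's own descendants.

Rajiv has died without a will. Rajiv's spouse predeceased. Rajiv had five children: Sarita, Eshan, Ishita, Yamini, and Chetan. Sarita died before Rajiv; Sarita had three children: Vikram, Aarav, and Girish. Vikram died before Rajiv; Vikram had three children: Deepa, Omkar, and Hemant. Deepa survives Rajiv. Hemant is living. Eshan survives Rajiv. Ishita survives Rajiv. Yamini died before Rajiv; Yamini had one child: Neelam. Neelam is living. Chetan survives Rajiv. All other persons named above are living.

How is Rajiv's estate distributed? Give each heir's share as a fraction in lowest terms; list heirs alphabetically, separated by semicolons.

There is no surviving spouse, so the entire estate passes to Rajiv's descendants per stirpes.
The estate is divided into 5 equal shares of 1/5 among Sarita, Eshan, Ishita, Yamini, Chetan.
Sarita predeceased; the 1/5 allotted to Sarita's branch passes to Sarita's issue by representation.
The 1/5 is divided into 3 equal shares of 1/15 among Vikram, Aarav, Girish.
Vikram predeceased; the 1/15 allotted to Vikram's branch passes to Vikram's issue by representation.
The 1/15 is divided into 3 equal shares of 1/45 among Deepa, Omkar, Hemant.
Deepa is living and takes 1/45.
Omkar is living and takes 1/45.
Hemant is living and takes 1/45.
Aarav is living and takes 1/15.
Girish is living and takes 1/15.
Eshan is living and takes 1/5.
Ishita is living and takes 1/5.
Yamini predeceased; the 1/5 allotted to Yamini's branch passes to Yamini's issue by representation.
Neelam is the sole taker at this level and receives the full 1/5.
Chetan is living and takes 1/5.

Aarav 1/15; Chetan 1/5; Deepa 1/45; Eshan 1/5; Girish 1/15; Hemant 1/45; Ishita 1/5; Neelam 1/5; Omkar 1/45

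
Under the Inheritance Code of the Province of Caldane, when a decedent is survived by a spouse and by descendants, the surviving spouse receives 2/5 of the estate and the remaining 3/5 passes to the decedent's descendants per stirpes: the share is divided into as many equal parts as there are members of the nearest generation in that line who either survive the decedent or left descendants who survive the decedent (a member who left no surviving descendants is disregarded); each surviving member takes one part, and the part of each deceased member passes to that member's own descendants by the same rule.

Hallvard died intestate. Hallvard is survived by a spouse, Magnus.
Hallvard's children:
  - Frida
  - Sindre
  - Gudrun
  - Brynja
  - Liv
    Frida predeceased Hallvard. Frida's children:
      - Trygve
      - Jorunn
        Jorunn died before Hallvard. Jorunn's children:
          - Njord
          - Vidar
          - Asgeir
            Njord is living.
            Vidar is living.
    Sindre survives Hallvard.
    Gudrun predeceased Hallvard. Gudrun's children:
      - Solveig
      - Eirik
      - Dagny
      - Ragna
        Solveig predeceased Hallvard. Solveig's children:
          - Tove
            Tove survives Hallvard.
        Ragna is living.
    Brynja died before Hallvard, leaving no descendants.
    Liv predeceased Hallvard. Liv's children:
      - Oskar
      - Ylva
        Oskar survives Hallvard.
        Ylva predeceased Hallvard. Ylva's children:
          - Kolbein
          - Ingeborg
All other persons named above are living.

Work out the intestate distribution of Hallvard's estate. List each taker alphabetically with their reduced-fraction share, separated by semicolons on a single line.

Magnus, as surviving spouse, takes 2/5.
The remaining 3/5 passes to Hallvard's descendants per stirpes.
Brynja left no surviving issue, so that branch lapses and is disregarded.
The 3/5 is divided into 4 equal shares of 3/20 among Frida, Sindre, Gudrun, Liv.
Frida predeceased; the 3/20 allotted to Frida's branch passes to Frida's issue by representation.
The 3/20 is divided into 2 equal shares of 3/40 among Trygve, Jorunn.
Trygve is living and takes 3/40.
Jorunn predeceased; the 3/40 allotted to Jorunn's branch passes to Jorunn's issue by representation.
The 3/40 is divided into 3 equal shares of 1/40 among Njord, Vidar, Asgeir.
Njord is living and takes 1/40.
Vidar is living and takes 1/40.
Asgeir is living and takes 1/40.
Sindre is living and takes 3/20.
Gudrun predeceased; the 3/20 allotted to Gudrun's branch passes to Gudrun's issue by representation.
The 3/20 is divided into 4 equal shares of 3/80 among Solveig, Eirik, Dagny, Ragna.
Solveig predeceased; the 3/80 allotted to Solveig's branch passes to Solveig's issue by representation.
Tove is the sole taker at this level and receives the full 3/80.
Eirik is living and takes 3/80.
Dagny is living and takes 3/80.
Ragna is living and takes 3/80.
Liv predeceased; the 3/20 allotted to Liv's branch passes to Liv's issue by representation.
The 3/20 is divided into 2 equal shares of 3/40 among Oskar, Ylva.
Oskar is living and takes 3/40.
Ylva predeceased; the 3/40 allotted to Ylva's branch passes to Ylva's issue by representation.
The 3/40 is divided into 2 equal shares of 3/80 among Kolbein, Ingeborg.
Kolbein is living and takes 3/80.
Ingeborg is living and takes 3/80.

Asgeir 1/40; Dagny 3/80; Eirik 3/80; Ingeborg 3/80; Kolbein 3/80; Magnus 2/5; Njord 1/40; Oskar 3/40; Ragna 3/80; Sindre 3/20; Tove 3/80; Trygve 3/40; Vidar 1/40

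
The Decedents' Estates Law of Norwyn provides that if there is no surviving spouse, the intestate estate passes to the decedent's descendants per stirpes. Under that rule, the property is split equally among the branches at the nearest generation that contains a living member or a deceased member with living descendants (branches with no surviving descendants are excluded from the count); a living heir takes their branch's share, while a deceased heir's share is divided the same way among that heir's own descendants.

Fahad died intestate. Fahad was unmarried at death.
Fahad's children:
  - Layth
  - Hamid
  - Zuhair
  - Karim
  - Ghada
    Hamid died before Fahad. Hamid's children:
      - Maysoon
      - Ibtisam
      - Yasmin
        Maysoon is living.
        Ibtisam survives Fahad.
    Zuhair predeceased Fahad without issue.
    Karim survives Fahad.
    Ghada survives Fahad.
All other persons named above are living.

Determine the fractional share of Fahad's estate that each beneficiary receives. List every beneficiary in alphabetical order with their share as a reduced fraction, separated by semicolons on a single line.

Ghada 1/4; Ibtisam 1/12; Karim 1/4; Layth 1/4; Maysoon 1/12; Yasmin 1/12

There is no surviving spouse, so the entire estate passes to Fahad's descendants per stirpes.
Zuhair left no surviving issue, so that branch lapses and is disregarded.
The estate is divided into 4 equal shares of 1/4 among Layth, Hamid, Karim, Ghada.
Layth is living and takes 1/4.
Hamid predeceased; the 1/4 allotted to Hamid's branch passes to Hamid's issue by representation.
The 1/4 is divided into 3 equal shares of 1/12 among Maysoon, Ibtisam, Yasmin.
Maysoon is living and takes 1/12.
Ibtisam is living and takes 1/12.
Yasmin is living and takes 1/12.
Karim is living and takes 1/4.
Ghada is living and takes 1/4.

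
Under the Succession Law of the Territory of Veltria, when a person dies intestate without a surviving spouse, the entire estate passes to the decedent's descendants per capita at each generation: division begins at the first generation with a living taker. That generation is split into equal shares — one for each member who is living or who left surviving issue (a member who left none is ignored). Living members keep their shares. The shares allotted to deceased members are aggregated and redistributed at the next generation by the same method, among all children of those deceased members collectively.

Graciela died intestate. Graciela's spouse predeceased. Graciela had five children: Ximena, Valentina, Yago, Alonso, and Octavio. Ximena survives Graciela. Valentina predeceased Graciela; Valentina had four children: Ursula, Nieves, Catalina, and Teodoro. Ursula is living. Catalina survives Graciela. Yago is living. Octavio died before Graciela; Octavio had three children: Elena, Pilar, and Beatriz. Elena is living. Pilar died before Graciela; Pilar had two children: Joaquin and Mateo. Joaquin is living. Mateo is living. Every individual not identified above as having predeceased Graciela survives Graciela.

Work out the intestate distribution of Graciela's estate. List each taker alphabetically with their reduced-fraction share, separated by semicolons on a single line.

Alonso 1/5; Beatriz 2/35; Catalina 2/35; Elena 2/35; Joaquin 1/35; Mateo 1/35; Nieves 2/35; Teodoro 2/35; Ursula 2/35; Ximena 1/5; Yago 1/5

There is no surviving spouse, so the entire estate passes to Graciela's descendants per capita at each generation.
At generation 1 (Ximena, Valentina, Yago, Alonso, Octavio) there are 5 shares of (1)/5 = 1/5 each.
Living: Ximena, Yago, and Alonso — each takes 1/5.
Deceased: Valentina and Octavio. Their combined 2/5 is pooled and carried to generation 2.
At generation 2 (Ursula, Nieves, Catalina, Teodoro, Elena, Pilar, Beatriz) there are 7 shares of (2/5)/7 = 2/35 each.
Living: Ursula, Nieves, Catalina, Teodoro, Elena, and Beatriz — each takes 2/35.
Deceased: Pilar. That 2/35 share is carried to generation 3.
At generation 3 (Joaquin, Mateo) there are 2 shares of (2/35)/2 = 1/35 each.
Living: Joaquin and Mateo — each takes 1/35.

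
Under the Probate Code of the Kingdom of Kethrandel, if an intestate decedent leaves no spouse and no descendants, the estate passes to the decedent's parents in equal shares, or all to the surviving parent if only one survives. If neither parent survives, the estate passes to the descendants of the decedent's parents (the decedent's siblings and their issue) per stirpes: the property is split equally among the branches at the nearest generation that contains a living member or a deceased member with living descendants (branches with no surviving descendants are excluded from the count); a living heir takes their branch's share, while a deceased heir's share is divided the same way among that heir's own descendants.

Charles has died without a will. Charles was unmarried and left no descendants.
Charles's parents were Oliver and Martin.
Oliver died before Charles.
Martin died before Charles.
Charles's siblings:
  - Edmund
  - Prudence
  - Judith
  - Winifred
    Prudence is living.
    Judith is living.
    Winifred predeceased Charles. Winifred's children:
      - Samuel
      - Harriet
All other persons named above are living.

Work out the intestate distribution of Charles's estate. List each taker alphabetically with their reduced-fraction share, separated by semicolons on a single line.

Edmund 1/4; Harriet 1/8; Judith 1/4; Prudence 1/4; Samuel 1/8

Neither parent survives and there are no descendants, so the estate passes to Charles's siblings and their issue per stirpes.
The estate is divided into 4 equal shares of 1/4 among Edmund, Prudence, Judith, Winifred.
Edmund is living and takes 1/4.
Prudence is living and takes 1/4.
Judith is living and takes 1/4.
Winifred predeceased; the 1/4 allotted to Winifred's branch passes to Winifred's issue by representation.
The 1/4 is divided into 2 equal shares of 1/8 among Samuel, Harriet.
Samuel is living and takes 1/8.
Harriet is living and takes 1/8.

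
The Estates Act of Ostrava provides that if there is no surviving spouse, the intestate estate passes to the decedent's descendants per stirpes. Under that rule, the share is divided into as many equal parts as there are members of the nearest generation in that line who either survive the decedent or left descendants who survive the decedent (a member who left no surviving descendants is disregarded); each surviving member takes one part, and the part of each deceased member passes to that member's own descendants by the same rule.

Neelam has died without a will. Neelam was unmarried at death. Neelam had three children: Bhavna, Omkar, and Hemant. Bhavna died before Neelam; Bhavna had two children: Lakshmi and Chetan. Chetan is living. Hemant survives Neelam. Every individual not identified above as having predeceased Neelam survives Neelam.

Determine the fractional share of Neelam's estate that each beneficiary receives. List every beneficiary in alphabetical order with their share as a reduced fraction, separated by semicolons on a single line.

There is no surviving spouse, so the entire estate passes to Neelam's descendants per stirpes.
The estate is divided into 3 equal shares of 1/3 among Bhavna, Omkar, Hemant.
Bhavna predeceased; the 1/3 allotted to Bhavna's branch passes to Bhavna's issue by representation.
The 1/3 is divided into 2 equal shares of 1/6 among Lakshmi, Chetan.
Lakshmi is living and takes 1/6.
Chetan is living and takes 1/6.
Omkar is living and takes 1/3.
Hemant is living and takes 1/3.

Chetan 1/6; Hemant 1/3; Lakshmi 1/6; Omkar 1/3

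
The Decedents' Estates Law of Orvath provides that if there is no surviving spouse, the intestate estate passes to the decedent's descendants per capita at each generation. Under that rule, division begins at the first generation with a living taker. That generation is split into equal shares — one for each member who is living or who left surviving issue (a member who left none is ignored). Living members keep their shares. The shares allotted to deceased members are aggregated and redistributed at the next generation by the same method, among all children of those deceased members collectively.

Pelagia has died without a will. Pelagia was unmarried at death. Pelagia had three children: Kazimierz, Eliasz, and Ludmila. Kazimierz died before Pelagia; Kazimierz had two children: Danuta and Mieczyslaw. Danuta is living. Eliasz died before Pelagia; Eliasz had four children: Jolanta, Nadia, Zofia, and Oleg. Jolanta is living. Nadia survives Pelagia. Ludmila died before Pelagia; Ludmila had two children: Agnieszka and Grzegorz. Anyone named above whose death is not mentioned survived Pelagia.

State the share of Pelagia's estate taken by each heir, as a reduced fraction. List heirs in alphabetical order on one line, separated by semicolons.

There is no surviving spouse, so the entire estate passes to Pelagia's descendants per capita at each generation.
No one at generation 1 (Kazimierz, Eliasz, Ludmila) is living; moving to the next generation.
At generation 2 (Danuta, Mieczyslaw, Jolanta, Nadia, Zofia, Oleg, Agnieszka, Grzegorz) there are 8 shares of (1)/8 = 1/8 each.
Living: Danuta, Mieczyslaw, Jolanta, Nadia, Zofia, Oleg, Agnieszka, and Grzegorz — each takes 1/8.

Agnieszka 1/8; Danuta 1/8; Grzegorz 1/8; Jolanta 1/8; Mieczyslaw 1/8; Nadia 1/8; Oleg 1/8; Zofia 1/8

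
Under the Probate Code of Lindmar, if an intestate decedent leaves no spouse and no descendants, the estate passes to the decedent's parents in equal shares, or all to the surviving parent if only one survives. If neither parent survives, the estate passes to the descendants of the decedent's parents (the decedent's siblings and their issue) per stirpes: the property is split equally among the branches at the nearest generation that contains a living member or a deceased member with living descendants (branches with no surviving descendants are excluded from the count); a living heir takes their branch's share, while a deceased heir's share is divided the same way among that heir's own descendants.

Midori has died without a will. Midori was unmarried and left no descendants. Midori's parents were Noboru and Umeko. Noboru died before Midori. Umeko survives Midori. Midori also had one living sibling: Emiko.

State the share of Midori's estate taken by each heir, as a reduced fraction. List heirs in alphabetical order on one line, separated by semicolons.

Only one parent, Umeko, survives, so Umeko takes the entire estate. The siblings take nothing because a surviving parent has priority.

Umeko 1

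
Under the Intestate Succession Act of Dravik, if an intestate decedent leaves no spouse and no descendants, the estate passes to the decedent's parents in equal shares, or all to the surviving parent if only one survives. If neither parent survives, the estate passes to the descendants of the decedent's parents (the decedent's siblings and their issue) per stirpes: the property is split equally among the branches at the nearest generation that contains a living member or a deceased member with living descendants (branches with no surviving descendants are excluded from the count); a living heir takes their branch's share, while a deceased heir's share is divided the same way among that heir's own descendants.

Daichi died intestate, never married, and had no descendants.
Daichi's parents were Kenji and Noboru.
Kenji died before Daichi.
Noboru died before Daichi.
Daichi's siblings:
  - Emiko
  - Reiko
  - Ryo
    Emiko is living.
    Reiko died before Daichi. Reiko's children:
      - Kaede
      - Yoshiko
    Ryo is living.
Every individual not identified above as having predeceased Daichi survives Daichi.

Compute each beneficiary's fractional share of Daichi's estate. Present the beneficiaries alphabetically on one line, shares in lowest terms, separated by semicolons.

Emiko 1/3; Kaede 1/6; Ryo 1/3; Yoshiko 1/6

Neither parent survives and there are no descendants, so the estate passes to Daichi's siblings and their issue per stirpes.
The estate is divided into 3 equal shares of 1/3 among Emiko, Reiko, Ryo.
Emiko is living and takes 1/3.
Reiko predeceased; the 1/3 allotted to Reiko's branch passes to Reiko's issue by representation.
The 1/3 is divided into 2 equal shares of 1/6 among Kaede, Yoshiko.
Kaede is living and takes 1/6.
Yoshiko is living and takes 1/6.
Ryo is living and takes 1/3.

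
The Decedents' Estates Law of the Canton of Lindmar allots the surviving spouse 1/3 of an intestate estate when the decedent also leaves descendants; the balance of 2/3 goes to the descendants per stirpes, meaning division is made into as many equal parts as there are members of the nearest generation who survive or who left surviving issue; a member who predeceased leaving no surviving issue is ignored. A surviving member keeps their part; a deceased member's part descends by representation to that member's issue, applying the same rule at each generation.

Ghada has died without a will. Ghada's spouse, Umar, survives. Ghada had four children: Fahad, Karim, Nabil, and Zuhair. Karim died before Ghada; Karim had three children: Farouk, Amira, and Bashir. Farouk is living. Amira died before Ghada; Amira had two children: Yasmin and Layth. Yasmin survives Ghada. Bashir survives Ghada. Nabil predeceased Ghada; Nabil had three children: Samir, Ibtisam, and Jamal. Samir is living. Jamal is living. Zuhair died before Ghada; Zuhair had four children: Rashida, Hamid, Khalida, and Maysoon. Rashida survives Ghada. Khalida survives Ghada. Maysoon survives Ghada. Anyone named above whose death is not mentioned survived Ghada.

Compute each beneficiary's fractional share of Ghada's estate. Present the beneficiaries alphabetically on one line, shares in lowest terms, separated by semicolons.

Bashir 1/18; Fahad 1/6; Farouk 1/18; Hamid 1/24; Ibtisam 1/18; Jamal 1/18; Khalida 1/24; Layth 1/36; Maysoon 1/24; Rashida 1/24; Samir 1/18; Umar 1/3; Yasmin 1/36

Umar, as surviving spouse, takes 1/3.
The remaining 2/3 passes to Ghada's descendants per stirpes.
The 2/3 is divided into 4 equal shares of 1/6 among Fahad, Karim, Nabil, Zuhair.
Fahad is living and takes 1/6.
Karim predeceased; the 1/6 allotted to Karim's branch passes to Karim's issue by representation.
The 1/6 is divided into 3 equal shares of 1/18 among Farouk, Amira, Bashir.
Farouk is living and takes 1/18.
Amira predeceased; the 1/18 allotted to Amira's branch passes to Amira's issue by representation.
The 1/18 is divided into 2 equal shares of 1/36 among Yasmin, Layth.
Yasmin is living and takes 1/36.
Layth is living and takes 1/36.
Bashir is living and takes 1/18.
Nabil predeceased; the 1/6 allotted to Nabil's branch passes to Nabil's issue by representation.
The 1/6 is divided into 3 equal shares of 1/18 among Samir, Ibtisam, Jamal.
Samir is living and takes 1/18.
Ibtisam is living and takes 1/18.
Jamal is living and takes 1/18.
Zuhair predeceased; the 1/6 allotted to Zuhair's branch passes to Zuhair's issue by representation.
The 1/6 is divided into 4 equal shares of 1/24 among Rashida, Hamid, Khalida, Maysoon.
Rashida is living and takes 1/24.
Hamid is living and takes 1/24.
Khalida is living and takes 1/24.
Maysoon is living and takes 1/24.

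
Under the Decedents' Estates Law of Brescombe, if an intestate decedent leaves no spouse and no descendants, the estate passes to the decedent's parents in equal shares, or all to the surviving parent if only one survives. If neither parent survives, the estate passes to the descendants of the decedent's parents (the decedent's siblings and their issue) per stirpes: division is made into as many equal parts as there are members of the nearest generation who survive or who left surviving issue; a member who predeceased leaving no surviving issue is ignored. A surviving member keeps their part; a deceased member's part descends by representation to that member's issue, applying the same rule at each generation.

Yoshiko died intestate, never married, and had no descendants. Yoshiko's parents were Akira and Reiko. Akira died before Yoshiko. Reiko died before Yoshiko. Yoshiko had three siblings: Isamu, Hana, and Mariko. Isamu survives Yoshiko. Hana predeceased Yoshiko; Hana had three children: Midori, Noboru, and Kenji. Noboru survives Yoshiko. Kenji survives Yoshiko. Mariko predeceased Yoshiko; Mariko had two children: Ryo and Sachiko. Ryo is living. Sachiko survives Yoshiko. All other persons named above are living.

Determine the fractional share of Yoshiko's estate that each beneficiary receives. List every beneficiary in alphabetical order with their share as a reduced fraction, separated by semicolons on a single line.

Neither parent survives and there are no descendants, so the estate passes to Yoshiko's siblings and their issue per stirpes.
The estate is divided into 3 equal shares of 1/3 among Isamu, Hana, Mariko.
Isamu is living and takes 1/3.
Hana predeceased; the 1/3 allotted to Hana's branch passes to Hana's issue by representation.
The 1/3 is divided into 3 equal shares of 1/9 among Midori, Noboru, Kenji.
Midori is living and takes 1/9.
Noboru is living and takes 1/9.
Kenji is living and takes 1/9.
Mariko predeceased; the 1/3 allotted to Mariko's branch passes to Mariko's issue by representation.
The 1/3 is divided into 2 equal shares of 1/6 among Ryo, Sachiko.
Ryo is living and takes 1/6.
Sachiko is living and takes 1/6.

Isamu 1/3; Kenji 1/9; Midori 1/9; Noboru 1/9; Ryo 1/6; Sachiko 1/6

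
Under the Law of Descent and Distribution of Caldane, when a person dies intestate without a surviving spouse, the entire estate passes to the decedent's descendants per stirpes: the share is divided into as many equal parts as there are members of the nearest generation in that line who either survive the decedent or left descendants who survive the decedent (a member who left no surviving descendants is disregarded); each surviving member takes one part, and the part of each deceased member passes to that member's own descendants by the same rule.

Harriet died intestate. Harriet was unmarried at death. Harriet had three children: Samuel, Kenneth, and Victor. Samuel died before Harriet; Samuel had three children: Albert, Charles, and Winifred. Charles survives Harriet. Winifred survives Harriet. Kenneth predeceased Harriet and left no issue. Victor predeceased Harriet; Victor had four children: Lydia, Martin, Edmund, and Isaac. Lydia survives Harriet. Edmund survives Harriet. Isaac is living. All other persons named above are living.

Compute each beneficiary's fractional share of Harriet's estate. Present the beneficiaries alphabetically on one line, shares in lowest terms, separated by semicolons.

Albert 1/6; Charles 1/6; Edmund 1/8; Isaac 1/8; Lydia 1/8; Martin 1/8; Winifred 1/6

There is no surviving spouse, so the entire estate passes to Harriet's descendants per stirpes.
Kenneth left no surviving issue, so that branch lapses and is disregarded.
The estate is divided into 2 equal shares of 1/2 among Samuel, Victor.
Samuel predeceased; the 1/2 allotted to Samuel's branch passes to Samuel's issue by representation.
The 1/2 is divided into 3 equal shares of 1/6 among Albert, Charles, Winifred.
Albert is living and takes 1/6.
Charles is living and takes 1/6.
Winifred is living and takes 1/6.
Victor predeceased; the 1/2 allotted to Victor's branch passes to Victor's issue by representation.
The 1/2 is divided into 4 equal shares of 1/8 among Lydia, Martin, Edmund, Isaac.
Lydia is living and takes 1/8.
Martin is living and takes 1/8.
Edmund is living and takes 1/8.
Isaac is living and takes 1/8.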